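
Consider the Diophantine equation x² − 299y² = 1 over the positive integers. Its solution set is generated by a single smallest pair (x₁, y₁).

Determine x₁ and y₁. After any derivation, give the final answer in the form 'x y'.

[17; 3,2,3,34] for √299; ℓ=4 ⇒ convergent index 3
a_0=17:  p_0=17·1+0=17,  q_0=17·0+1=1
a_1=3:  p_1=3·17+1=52,  q_1=3·1+0=3
a_2=2:  p_2=2·52+17=121,  q_2=2·3+1=7
a_3=3:  p_3=3·121+52=415,  q_3=3·7+3=24
(x₁, y₁) = (415, 24);  415² − 299·24² = 1 ✓

415 24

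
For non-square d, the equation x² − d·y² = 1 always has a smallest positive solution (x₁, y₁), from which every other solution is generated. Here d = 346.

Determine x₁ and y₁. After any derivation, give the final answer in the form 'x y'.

[18; 1,1,1,1,36] for √346; ℓ=5 ⇒ convergent index 9
a_0=18:  p_0=18·1+0=18,  q_0=18·0+1=1
…
a_5=36:  p_5=36·93+56=3404,  q_5=36·5+3=183
a_6=1:  p_6=1·3404+93=3497,  q_6=1·183+5=188
…
a_8=1:  p_8=1·6901+3497=10398,  q_8=1·371+188=559
a_9=1:  p_9=1·10398+6901=17299,  q_9=1·559+371=930
→ (17299, 930).  Check: 17299²=299255401, 346·930²=299255400, difference 1.

17299 930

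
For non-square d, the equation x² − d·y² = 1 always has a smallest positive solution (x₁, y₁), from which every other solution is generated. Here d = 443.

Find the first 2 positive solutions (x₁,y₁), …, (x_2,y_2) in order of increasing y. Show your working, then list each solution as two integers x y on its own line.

442 21
390727 18564

√443 = [21; 21,42, …], period ℓ=2 (even) → k=1
i=0: a=21 ⇒ p=21, q=1
i=1: a=21 ⇒ p=442, q=21
fundamental: x₁=442, y₁=21  (since 195364 − 443·441 = 1)
k=2:  x_2 = 442·442+443·21·21 = 390727,  y_2 = 442·21+21·442 = 18564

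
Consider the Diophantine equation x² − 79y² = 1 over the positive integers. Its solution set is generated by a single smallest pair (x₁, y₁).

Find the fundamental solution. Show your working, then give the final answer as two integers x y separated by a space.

d=79: √d = [8; 1,7,1,16] (ℓ=4, even), read p_3/q_3
step 0: (8, 1)  from 8·(1,0) + (0,1)
…
step 2: (71, 8)  from 7·(9,1) + (8,1)
step 3: (80, 9)  from 1·(71,8) + (9,1)
→ (80, 9).  Check: 80²=6400, 79·9²=6399, difference 1.

80 9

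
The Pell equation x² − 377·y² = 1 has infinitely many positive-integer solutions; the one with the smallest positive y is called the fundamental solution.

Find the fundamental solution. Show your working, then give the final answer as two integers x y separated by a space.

√377 → a₀=19, period (2,2,2,38); ℓ=4 even so k=3
step 0: (19, 1)  from 19·(1,0) + (0,1)
…
step 2: (97, 5)  from 2·(39,2) + (19,1)
step 3: (233, 12)  from 2·(97,5) + (39,2)
fundamental: x₁=233, y₁=12  (since 54289 − 377·144 = 1)

233 12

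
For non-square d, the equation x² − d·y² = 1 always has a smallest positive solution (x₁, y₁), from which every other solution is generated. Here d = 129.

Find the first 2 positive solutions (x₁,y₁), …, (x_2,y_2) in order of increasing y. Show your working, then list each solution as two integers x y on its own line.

16855 1484
568182049 50025640

√129 → a₀=11, period (2,1,3,1,6,1,3,1,2,22); ℓ=10 even so k=9
i=0: a=11 ⇒ p=11, q=1
…
i=2: a=1 ⇒ p=34, q=3
…
i=4: a=1 ⇒ p=159, q=14
i=5: a=6 ⇒ p=1079, q=95
i=6: a=1 ⇒ p=1238, q=109
…
i=8: a=1 ⇒ p=6031, q=531
i=9: a=2 ⇒ p=16855, q=1484
(x₁, y₁) = (16855, 1484);  16855² − 129·1484² = 1 ✓
k=2:  x_2 = 16855·16855+129·1484·1484 = 568182049,  y_2 = 16855·1484+1484·16855 = 50025640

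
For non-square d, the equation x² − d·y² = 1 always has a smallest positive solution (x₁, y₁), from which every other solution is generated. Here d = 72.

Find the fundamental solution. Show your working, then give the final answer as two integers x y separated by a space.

17 2

√72 = [8; 2,16, …], period ℓ=2 (even) → k=1
a_0=8:  p_0=8·1+0=8,  q_0=8·0+1=1
a_1=2:  p_1=2·8+1=17,  q_1=2·1+0=2
(x₁, y₁) = (17, 2);  17² − 72·2² = 1 ✓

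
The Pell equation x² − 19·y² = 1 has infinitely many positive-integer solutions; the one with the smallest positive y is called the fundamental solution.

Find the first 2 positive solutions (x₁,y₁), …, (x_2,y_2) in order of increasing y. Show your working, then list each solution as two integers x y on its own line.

[4; 2,1,3,1,2,8] for √19; ℓ=6 ⇒ convergent index 5
a_0=4:  p_0=4·1+0=4,  q_0=4·0+1=1
…
a_2=1:  p_2=1·9+4=13,  q_2=1·2+1=3
a_3=3:  p_3=3·13+9=48,  q_3=3·3+2=11
a_4=1:  p_4=1·48+13=61,  q_4=1·11+3=14
a_5=2:  p_5=2·61+48=170,  q_5=2·14+11=39
(x₁, y₁) = (170, 39);  170² − 19·39² = 1 ✓
(170+39√19)^2 = 57799 + 13260√19

170 39
57799 13260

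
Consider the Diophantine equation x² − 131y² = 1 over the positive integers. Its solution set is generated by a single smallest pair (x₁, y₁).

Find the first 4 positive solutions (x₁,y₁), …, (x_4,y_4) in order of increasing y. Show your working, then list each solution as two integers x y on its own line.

10610 927
225144199 19670940
4777559892170 417417345873
101379820686703201 8857596059754120

√131 → a₀=11, period (2,4,11,4,2,22); ℓ=6 even so k=5
i=0: a=11 ⇒ p=11, q=1
…
i=2: a=4 ⇒ p=103, q=9
…
i=4: a=4 ⇒ p=4727, q=413
i=5: a=2 ⇒ p=10610, q=927
→ (10610, 927).  Check: 10610²=112572100, 131·927²=112572099, difference 1.
(10610+927√131)^2 = 225144199 + 19670940√131
(10610+927√131)^3 = 4777559892170 + 417417345873√131
(10610+927√131)^4 = 101379820686703201 + 8857596059754120√131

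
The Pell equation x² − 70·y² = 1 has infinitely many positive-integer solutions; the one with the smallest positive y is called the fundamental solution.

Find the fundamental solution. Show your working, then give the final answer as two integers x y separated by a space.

d=70: √d = [8; 2,1,2,1,2,16] (ℓ=6, even), read p_5/q_5
i=0: a=8 ⇒ p=8, q=1
…
i=2: a=1 ⇒ p=25, q=3
…
i=4: a=1 ⇒ p=92, q=11
i=5: a=2 ⇒ p=251, q=30
(x₁, y₁) = (251, 30);  251² − 70·30² = 1 ✓

251 30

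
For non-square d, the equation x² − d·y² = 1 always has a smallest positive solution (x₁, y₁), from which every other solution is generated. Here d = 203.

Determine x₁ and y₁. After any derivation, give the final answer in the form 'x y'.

d=203: √d = [14; 4,28] (ℓ=2, even), read p_1/q_1
step 0: (14, 1)  from 14·(1,0) + (0,1)
step 1: (57, 4)  from 4·(14,1) + (1,0)
fundamental: x₁=57, y₁=4  (since 3249 − 203·16 = 1)

57 4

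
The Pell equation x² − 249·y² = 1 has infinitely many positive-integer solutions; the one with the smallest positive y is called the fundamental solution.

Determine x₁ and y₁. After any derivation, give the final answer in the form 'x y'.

8553815 542076

d=249: √d = [15; 1,3,1,1,5,…,3,1,30] (ℓ=16, even), read p_15/q_15
a_0=15:  p_0=15·1+0=15,  q_0=15·0+1=1
a_1=1:  p_1=1·15+1=16,  q_1=1·1+0=1
a_2=3:  p_2=3·16+15=63,  q_2=3·1+1=4
a_3=1:  p_3=1·63+16=79,  q_3=1·4+1=5
…
a_5=5:  p_5=5·142+79=789,  q_5=5·9+5=50
…
a_7=3:  p_7=3·931+789=3582,  q_7=3·59+50=227
a_8=10:  p_8=10·3582+931=36751,  q_8=10·227+59=2329
…
a_11=5:  p_11=5·150586+113835=866765,  q_11=5·9543+7214=54929
a_12=1:  p_12=1·866765+150586=1017351,  q_12=1·54929+9543=64472
a_13=1:  p_13=1·1017351+866765=1884116,  q_13=1·64472+54929=119401
a_14=3:  p_14=3·1884116+1017351=6669699,  q_14=3·119401+64472=422675
a_15=1:  p_15=1·6669699+1884116=8553815,  q_15=1·422675+119401=542076
(x₁, y₁) = (8553815, 542076);  8553815² − 249·542076² = 1 ✓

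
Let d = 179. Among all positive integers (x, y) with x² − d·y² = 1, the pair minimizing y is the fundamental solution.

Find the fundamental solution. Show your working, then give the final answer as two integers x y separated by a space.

d=179: √d = [13; 2,1,1,1,3,…,1,2,26] (ℓ=14, even), read p_13/q_13
a_0=13:  p_0=13·1+0=13,  q_0=13·0+1=1
a_1=2:  p_1=2·13+1=27,  q_1=2·1+0=2
a_2=1:  p_2=1·27+13=40,  q_2=1·2+1=3
a_3=1:  p_3=1·40+27=67,  q_3=1·3+2=5
a_4=1:  p_4=1·67+40=107,  q_4=1·5+3=8
a_5=3:  p_5=3·107+67=388,  q_5=3·8+5=29
a_6=5:  p_6=5·388+107=2047,  q_6=5·29+8=153
…
a_8=5:  p_8=5·26999+2047=137042,  q_8=5·2018+153=10243
a_9=3:  p_9=3·137042+26999=438125,  q_9=3·10243+2018=32747
a_10=1:  p_10=1·438125+137042=575167,  q_10=1·32747+10243=42990
a_11=1:  p_11=1·575167+438125=1013292,  q_11=1·42990+32747=75737
a_12=1:  p_12=1·1013292+575167=1588459,  q_12=1·75737+42990=118727
a_13=2:  p_13=2·1588459+1013292=4190210,  q_13=2·118727+75737=313191
(x₁, y₁) = (4190210, 313191);  4190210² − 179·313191² = 1 ✓

4190210 313191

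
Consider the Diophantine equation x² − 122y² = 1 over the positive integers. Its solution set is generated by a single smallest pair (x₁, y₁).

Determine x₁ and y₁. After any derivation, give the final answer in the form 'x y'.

243 22

√122 → a₀=11, period (22); ℓ=1 odd so k=1
k=0  a_k=11  p_k/q_k = 11/1
k=1  a_k=22  p_k/q_k = 243/22
→ (243, 22).  Check: 243²=59049, 122·22²=59048, difference 1.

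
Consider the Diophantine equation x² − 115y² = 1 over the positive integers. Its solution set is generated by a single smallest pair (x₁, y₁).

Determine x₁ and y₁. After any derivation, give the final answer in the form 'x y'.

1126 105

[10; 1,2,1,1,1,1,1,2,1,20] for √115; ℓ=10 ⇒ convergent index 9
step 0: (10, 1)  from 10·(1,0) + (0,1)
…
step 3: (43, 4)  from 1·(32,3) + (11,1)
step 4: (75, 7)  from 1·(43,4) + (32,3)
…
step 8: (815, 76)  from 2·(311,29) + (193,18)
step 9: (1126, 105)  from 1·(815,76) + (311,29)
→ (1126, 105).  Check: 1126²=1267876, 115·105²=1267875, difference 1.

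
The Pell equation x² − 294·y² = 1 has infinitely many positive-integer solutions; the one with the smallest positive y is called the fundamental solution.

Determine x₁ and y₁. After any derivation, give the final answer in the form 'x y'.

d=294: √d = [17; 6,1,4,1,6,34] (ℓ=6, even), read p_5/q_5
a_0=17:  p_0=17·1+0=17,  q_0=17·0+1=1
…
a_2=1:  p_2=1·103+17=120,  q_2=1·6+1=7
…
a_4=1:  p_4=1·583+120=703,  q_4=1·34+7=41
a_5=6:  p_5=6·703+583=4801,  q_5=6·41+34=280
fundamental: x₁=4801, y₁=280  (since 23049601 − 294·78400 = 1)

4801 280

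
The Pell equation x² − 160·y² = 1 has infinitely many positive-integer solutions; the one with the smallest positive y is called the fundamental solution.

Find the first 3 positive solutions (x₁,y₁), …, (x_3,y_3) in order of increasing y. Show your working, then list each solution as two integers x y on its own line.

√160 → a₀=12, period (1,1,1,5,1,1,1,24); ℓ=8 even so k=7
i=0: a=12 ⇒ p=12, q=1
…
i=3: a=1 ⇒ p=38, q=3
i=4: a=5 ⇒ p=215, q=17
…
i=6: a=1 ⇒ p=468, q=37
i=7: a=1 ⇒ p=721, q=57
fundamental: x₁=721, y₁=57  (since 519841 − 160·3249 = 1)
k=2:  x_2 = 721·721+160·57·57 = 1039681,  y_2 = 721·57+57·721 = 82194
k=3:  x_3 = 721·1039681+160·57·82194 = 1499219281,  y_3 = 721·82194+57·1039681 = 118523691

721 57
1039681 82194
1499219281 118523691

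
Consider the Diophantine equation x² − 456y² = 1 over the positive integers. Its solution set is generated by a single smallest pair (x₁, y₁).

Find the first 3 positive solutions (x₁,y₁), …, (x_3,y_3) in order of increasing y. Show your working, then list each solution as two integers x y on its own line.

1025 48
2101249 98400
4307559425 201719952

√456 → a₀=21, period (2,1,4,1,2,42); ℓ=6 even so k=5
a_0=21:  p_0=21·1+0=21,  q_0=21·0+1=1
…
a_2=1:  p_2=1·43+21=64,  q_2=1·2+1=3
a_3=4:  p_3=4·64+43=299,  q_3=4·3+2=14
a_4=1:  p_4=1·299+64=363,  q_4=1·14+3=17
a_5=2:  p_5=2·363+299=1025,  q_5=2·17+14=48
(x₁, y₁) = (1025, 48);  1025² − 456·48² = 1 ✓
n=2: (1025,48)∘(1025,48) = (1025·1025+456·48·48, 1025·48+48·1025) = (2101249,98400)
n=3: (2101249,98400)∘(1025,48) = (1025·2101249+456·48·98400, 1025·98400+48·2101249) = (4307559425,201719952)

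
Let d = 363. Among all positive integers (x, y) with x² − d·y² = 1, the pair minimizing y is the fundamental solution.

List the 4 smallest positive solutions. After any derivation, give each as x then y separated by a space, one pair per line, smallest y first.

[19; 19,38] for √363; ℓ=2 ⇒ convergent index 1
i=0: a=19 ⇒ p=19, q=1
i=1: a=19 ⇒ p=362, q=19
fundamental: x₁=362, y₁=19  (since 131044 − 363·361 = 1)
(362+19√363)^2 = 262087 + 13756√363
(362+19√363)^3 = 189750626 + 9959325√363
(362+19√363)^4 = 137379191137 + 7210537544√363

362 19
262087 13756
189750626 9959325
137379191137 7210537544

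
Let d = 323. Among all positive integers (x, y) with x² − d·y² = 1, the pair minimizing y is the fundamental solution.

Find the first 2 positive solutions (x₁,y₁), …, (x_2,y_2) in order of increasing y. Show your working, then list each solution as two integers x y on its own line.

18 1
647 36

√323 → a₀=17, period (1,34); ℓ=2 even so k=1
a_0=17:  p_0=17·1+0=17,  q_0=17·0+1=1
a_1=1:  p_1=1·17+1=18,  q_1=1·1+0=1
fundamental: x₁=18, y₁=1  (since 324 − 323·1 = 1)
n=2: (18,1)∘(18,1) = (18·18+323·1·1, 18·1+1·18) = (647,36)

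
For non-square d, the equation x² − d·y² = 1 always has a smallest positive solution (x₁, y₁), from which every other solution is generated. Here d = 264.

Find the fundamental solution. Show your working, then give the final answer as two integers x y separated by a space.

65 4

√264 = [16; 4,32, …], period ℓ=2 (even) → k=1
step 0: (16, 1)  from 16·(1,0) + (0,1)
step 1: (65, 4)  from 4·(16,1) + (1,0)
fundamental: x₁=65, y₁=4  (since 4225 − 264·16 = 1)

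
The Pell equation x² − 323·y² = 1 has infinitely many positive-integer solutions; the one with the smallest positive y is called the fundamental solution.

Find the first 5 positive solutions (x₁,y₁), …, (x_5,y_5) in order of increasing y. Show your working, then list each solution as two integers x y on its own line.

d=323: √d = [17; 1,34] (ℓ=2, even), read p_1/q_1
i=0: a=17 ⇒ p=17, q=1
i=1: a=1 ⇒ p=18, q=1
→ (18, 1).  Check: 18²=324, 323·1²=323, difference 1.
n=2: (18,1)∘(18,1) = (18·18+323·1·1, 18·1+1·18) = (647,36)
n=3: (647,36)∘(18,1) = (18·647+323·1·36, 18·36+1·647) = (23274,1295)
n=4: (23274,1295)∘(18,1) = (18·23274+323·1·1295, 18·1295+1·23274) = (837217,46584)
n=5: (837217,46584)∘(18,1) = (18·837217+323·1·46584, 18·46584+1·837217) = (30116538,1675729)

18 1
647 36
23274 1295
837217 46584
30116538 1675729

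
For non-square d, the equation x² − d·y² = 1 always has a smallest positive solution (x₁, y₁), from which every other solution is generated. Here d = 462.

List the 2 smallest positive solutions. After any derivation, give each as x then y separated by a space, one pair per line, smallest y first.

[21; 2,42] for √462; ℓ=2 ⇒ convergent index 1
k=0  a_k=21  p_k/q_k = 21/1
k=1  a_k=2  p_k/q_k = 43/2
→ (43, 2).  Check: 43²=1849, 462·2²=1848, difference 1.
(43+2√462)^2 = 3697 + 172√462

43 2
3697 172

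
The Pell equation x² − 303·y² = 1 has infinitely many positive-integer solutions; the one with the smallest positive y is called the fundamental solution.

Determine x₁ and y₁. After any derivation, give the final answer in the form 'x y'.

2524 145

√303 = [17; 2,2,5,2,2,34, …], period ℓ=6 (even) → k=5
i=0: a=17 ⇒ p=17, q=1
…
i=4: a=2 ⇒ p=1027, q=59
i=5: a=2 ⇒ p=2524, q=145
→ (2524, 145).  Check: 2524²=6370576, 303·145²=6370575, difference 1.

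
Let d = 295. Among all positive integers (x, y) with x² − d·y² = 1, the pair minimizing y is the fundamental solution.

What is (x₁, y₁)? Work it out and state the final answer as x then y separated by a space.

[17; 5,1,2,3,2,6,2,3,2,1,5,34] for √295; ℓ=12 ⇒ convergent index 11
step 0: (17, 1)  from 17·(1,0) + (0,1)
…
step 4: (979, 57)  from 3·(292,17) + (103,6)
step 5: (2250, 131)  from 2·(979,57) + (292,17)
step 6: (14479, 843)  from 6·(2250,131) + (979,57)
…
step 8: (108103, 6294)  from 3·(31208,1817) + (14479,843)
step 9: (247414, 14405)  from 2·(108103,6294) + (31208,1817)
step 10: (355517, 20699)  from 1·(247414,14405) + (108103,6294)
step 11: (2024999, 117900)  from 5·(355517,20699) + (247414,14405)
→ (2024999, 117900).  Check: 2024999²=4100620950001, 295·117900²=4100620950000, difference 1.

2024999 117900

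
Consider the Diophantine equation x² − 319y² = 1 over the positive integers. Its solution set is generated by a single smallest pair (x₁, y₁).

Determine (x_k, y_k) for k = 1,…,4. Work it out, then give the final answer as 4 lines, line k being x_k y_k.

[17; 1,6,5,1,4,…,6,1,34] for √319; ℓ=14 ⇒ convergent index 13
step 0: (17, 1)  from 17·(1,0) + (0,1)
step 1: (18, 1)  from 1·(17,1) + (1,0)
…
step 3: (643, 36)  from 5·(125,7) + (18,1)
step 4: (768, 43)  from 1·(643,36) + (125,7)
…
step 6: (11913, 667)  from 3·(3715,208) + (768,43)
step 7: (15628, 875)  from 1·(11913,667) + (3715,208)
step 8: (58797, 3292)  from 3·(15628,875) + (11913,667)
step 9: (250816, 14043)  from 4·(58797,3292) + (15628,875)
step 10: (309613, 17335)  from 1·(250816,14043) + (58797,3292)
step 11: (1798881, 100718)  from 5·(309613,17335) + (250816,14043)
step 12: (11102899, 621643)  from 6·(1798881,100718) + (309613,17335)
step 13: (12901780, 722361)  from 1·(11102899,621643) + (1798881,100718)
→ (12901780, 722361).  Check: 12901780²=166455927168400, 319·722361²=166455927168399, difference 1.
k=2:  x_2 = 12901780·12901780+319·722361·722361 = 332911854336799,  y_2 = 12901780·722361+722361·12901780 = 18639485405160
k=3:  x_3 = 12901780·332911854336799+319·722361·18639485405160 = 8590311008090840302660,  y_3 = 12901780·18639485405160+722361·332911854336799 = 480965080021169647239
k=4:  x_4 = 12901780·8590311008090840302660+319·722361·480965080021169647239 = 221660605515932150288251132801,  y_4 = 12901780·480965080021169647239+722361·8590311008090840302660 = 12410611300231033623224965680

12901780 722361
332911854336799 18639485405160
8590311008090840302660 480965080021169647239
221660605515932150288251132801 12410611300231033623224965680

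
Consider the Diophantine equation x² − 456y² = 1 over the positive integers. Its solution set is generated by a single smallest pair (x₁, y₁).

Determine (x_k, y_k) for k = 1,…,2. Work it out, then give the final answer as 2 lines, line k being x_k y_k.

√456 = [21; 2,1,4,1,2,42, …], period ℓ=6 (even) → k=5
a_0=21:  p_0=21·1+0=21,  q_0=21·0+1=1
a_1=2:  p_1=2·21+1=43,  q_1=2·1+0=2
a_2=1:  p_2=1·43+21=64,  q_2=1·2+1=3
a_3=4:  p_3=4·64+43=299,  q_3=4·3+2=14
a_4=1:  p_4=1·299+64=363,  q_4=1·14+3=17
a_5=2:  p_5=2·363+299=1025,  q_5=2·17+14=48
fundamental: x₁=1025, y₁=48  (since 1050625 − 456·2304 = 1)
(1025+48√456)^2 = 2101249 + 98400√456

1025 48
2101249 98400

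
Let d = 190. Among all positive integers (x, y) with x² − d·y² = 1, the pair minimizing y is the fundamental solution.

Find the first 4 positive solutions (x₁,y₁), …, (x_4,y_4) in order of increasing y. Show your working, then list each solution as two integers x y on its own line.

52021 3774
5412368881 392654508
563113683064981 40852560317562
58587473808034384321 4250382080167131096

[13; 1,3,1,1,1,…,3,1,26] for √190; ℓ=14 ⇒ convergent index 13
i=0: a=13 ⇒ p=13, q=1
i=1: a=1 ⇒ p=14, q=1
i=2: a=3 ⇒ p=55, q=4
i=3: a=1 ⇒ p=69, q=5
i=4: a=1 ⇒ p=124, q=9
…
i=6: a=2 ⇒ p=510, q=37
i=7: a=2 ⇒ p=1213, q=88
i=8: a=2 ⇒ p=2936, q=213
…
i=10: a=1 ⇒ p=7085, q=514
i=11: a=1 ⇒ p=11234, q=815
i=12: a=3 ⇒ p=40787, q=2959
i=13: a=1 ⇒ p=52021, q=3774
→ (52021, 3774).  Check: 52021²=2706184441, 190·3774²=2706184440, difference 1.
n=2: (52021,3774)∘(52021,3774) = (52021·52021+190·3774·3774, 52021·3774+3774·52021) = (5412368881,392654508)
n=3: (5412368881,392654508)∘(52021,3774) = (52021·5412368881+190·3774·392654508, 52021·392654508+3774·5412368881) = (563113683064981,40852560317562)
n=4: (563113683064981,40852560317562)∘(52021,3774) = (52021·563113683064981+190·3774·40852560317562, 52021·40852560317562+3774·563113683064981) = (58587473808034384321,4250382080167131096)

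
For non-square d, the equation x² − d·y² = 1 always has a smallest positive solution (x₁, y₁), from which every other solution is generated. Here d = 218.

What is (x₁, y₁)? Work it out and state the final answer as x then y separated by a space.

d=218: √d = [14; 1,3,3,1,28] (ℓ=5, odd), read p_9/q_9
i=0: a=14 ⇒ p=14, q=1
i=1: a=1 ⇒ p=15, q=1
…
i=3: a=3 ⇒ p=192, q=13
…
i=5: a=28 ⇒ p=7220, q=489
…
i=7: a=3 ⇒ p=29633, q=2007
i=8: a=3 ⇒ p=96370, q=6527
i=9: a=1 ⇒ p=126003, q=8534
(x₁, y₁) = (126003, 8534);  126003² − 218·8534² = 1 ✓

126003 8534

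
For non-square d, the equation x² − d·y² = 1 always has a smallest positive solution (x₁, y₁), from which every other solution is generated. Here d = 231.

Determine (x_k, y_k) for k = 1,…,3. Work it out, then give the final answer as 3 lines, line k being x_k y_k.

76 5
11551 760
1755676 115515

√231 = [15; 5,30, …], period ℓ=2 (even) → k=1
a_0=15:  p_0=15·1+0=15,  q_0=15·0+1=1
a_1=5:  p_1=5·15+1=76,  q_1=5·1+0=5
→ (76, 5).  Check: 76²=5776, 231·5²=5775, difference 1.
(x_2, y_2) = (76·76 + 231·5·5, 76·5 + 5·76) = (11551, 760)
(x_3, y_3) = (76·11551 + 231·5·760, 76·760 + 5·11551) = (1755676, 115515)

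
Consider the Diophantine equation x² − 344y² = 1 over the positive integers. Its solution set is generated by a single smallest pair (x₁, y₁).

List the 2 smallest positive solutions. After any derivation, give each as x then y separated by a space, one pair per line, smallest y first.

√344 → a₀=18, period (1,1,4,1,3,1,4,1,1,36); ℓ=10 even so k=9
k=0  a_k=18  p_k/q_k = 18/1
k=1  a_k=1  p_k/q_k = 19/1
k=2  a_k=1  p_k/q_k = 37/2
…
k=5  a_k=3  p_k/q_k = 779/42
k=6  a_k=1  p_k/q_k = 983/53
k=7  a_k=4  p_k/q_k = 4711/254
k=8  a_k=1  p_k/q_k = 5694/307
k=9  a_k=1  p_k/q_k = 10405/561
fundamental: x₁=10405, y₁=561  (since 108264025 − 344·314721 = 1)
(x_2, y_2) = (10405·10405 + 344·561·561, 10405·561 + 561·10405) = (216528049, 11674410)

10405 561
216528049 11674410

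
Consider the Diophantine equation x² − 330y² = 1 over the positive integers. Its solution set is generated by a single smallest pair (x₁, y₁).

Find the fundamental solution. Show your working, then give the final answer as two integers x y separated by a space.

√330 → a₀=18, period (6,36); ℓ=2 even so k=1
a_0=18:  p_0=18·1+0=18,  q_0=18·0+1=1
a_1=6:  p_1=6·18+1=109,  q_1=6·1+0=6
(x₁, y₁) = (109, 6);  109² − 330·6² = 1 ✓

109 6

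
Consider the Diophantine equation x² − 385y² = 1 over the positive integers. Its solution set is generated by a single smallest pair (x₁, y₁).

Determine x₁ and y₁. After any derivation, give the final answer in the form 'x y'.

95831 4884

[19; 1,1,1,1,1,…,1,1,38] for √385; ℓ=16 ⇒ convergent index 15
step 0: (19, 1)  from 19·(1,0) + (0,1)
…
step 3: (59, 3)  from 1·(39,2) + (20,1)
step 4: (98, 5)  from 1·(59,3) + (39,2)
…
step 12: (23271, 1186)  from 1·(13009,663) + (10262,523)
step 13: (36280, 1849)  from 1·(23271,1186) + (13009,663)
step 14: (59551, 3035)  from 1·(36280,1849) + (23271,1186)
step 15: (95831, 4884)  from 1·(59551,3035) + (36280,1849)
→ (95831, 4884).  Check: 95831²=9183580561, 385·4884²=9183580560, difference 1.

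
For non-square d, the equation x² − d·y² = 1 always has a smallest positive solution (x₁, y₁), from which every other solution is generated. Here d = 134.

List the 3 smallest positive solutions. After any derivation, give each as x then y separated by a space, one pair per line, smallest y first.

145925 12606
42588211249 3679061100
12429369452874725 1073733982022394

d=134: √d = [11; 1,1,2,1,3,…,1,1,22] (ℓ=14, even), read p_13/q_13
i=0: a=11 ⇒ p=11, q=1
i=1: a=1 ⇒ p=12, q=1
i=2: a=1 ⇒ p=23, q=2
…
i=4: a=1 ⇒ p=81, q=7
i=5: a=3 ⇒ p=301, q=26
i=6: a=1 ⇒ p=382, q=33
i=7: a=10 ⇒ p=4121, q=356
…
i=9: a=3 ⇒ p=17630, q=1523
…
i=12: a=1 ⇒ p=84029, q=7259
i=13: a=1 ⇒ p=145925, q=12606
(x₁, y₁) = (145925, 12606);  145925² − 134·12606² = 1 ✓
n=2: (145925,12606)∘(145925,12606) = (145925·145925+134·12606·12606, 145925·12606+12606·145925) = (42588211249,3679061100)
n=3: (42588211249,3679061100)∘(145925,12606) = (145925·42588211249+134·12606·3679061100, 145925·3679061100+12606·42588211249) = (12429369452874725,1073733982022394)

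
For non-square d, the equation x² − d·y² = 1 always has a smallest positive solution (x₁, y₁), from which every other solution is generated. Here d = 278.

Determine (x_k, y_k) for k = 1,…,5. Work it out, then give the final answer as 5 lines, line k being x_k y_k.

2501 150
12510001 750300
62575022501 3753000450
313000250040001 18772507500600
1565627188125062501 93900078765000750

√278 = [16; 1,2,16,2,1,32, …], period ℓ=6 (even) → k=5
step 0: (16, 1)  from 16·(1,0) + (0,1)
…
step 3: (817, 49)  from 16·(50,3) + (17,1)
step 4: (1684, 101)  from 2·(817,49) + (50,3)
step 5: (2501, 150)  from 1·(1684,101) + (817,49)
(x₁, y₁) = (2501, 150);  2501² − 278·150² = 1 ✓
k=2:  x_2 = 2501·2501+278·150·150 = 12510001,  y_2 = 2501·150+150·2501 = 750300
k=3:  x_3 = 2501·12510001+278·150·750300 = 62575022501,  y_3 = 2501·750300+150·12510001 = 3753000450
k=4:  x_4 = 2501·62575022501+278·150·3753000450 = 313000250040001,  y_4 = 2501·3753000450+150·62575022501 = 18772507500600
k=5:  x_5 = 2501·313000250040001+278·150·18772507500600 = 1565627188125062501,  y_5 = 2501·18772507500600+150·313000250040001 = 93900078765000750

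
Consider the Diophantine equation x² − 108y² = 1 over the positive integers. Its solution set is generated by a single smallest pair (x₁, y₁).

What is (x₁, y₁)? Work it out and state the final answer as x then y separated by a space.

d=108: √d = [10; 2,1,1,4,1,1,2,20] (ℓ=8, even), read p_7/q_7
k=0  a_k=10  p_k/q_k = 10/1
…
k=2  a_k=1  p_k/q_k = 31/3
k=3  a_k=1  p_k/q_k = 52/5
…
k=5  a_k=1  p_k/q_k = 291/28
k=6  a_k=1  p_k/q_k = 530/51
k=7  a_k=2  p_k/q_k = 1351/130
fundamental: x₁=1351, y₁=130  (since 1825201 − 108·16900 = 1)

1351 130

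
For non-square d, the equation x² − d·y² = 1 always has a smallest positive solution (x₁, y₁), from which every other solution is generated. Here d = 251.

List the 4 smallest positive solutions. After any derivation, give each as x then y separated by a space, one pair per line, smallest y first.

√251 = [15; 1,5,2,1,2,…,5,1,30, …], period ℓ=14 (even) → k=13
a_0=15:  p_0=15·1+0=15,  q_0=15·0+1=1
…
a_5=2:  p_5=2·301+206=808,  q_5=2·19+13=51
…
a_8=2:  p_8=2·29563+1917=61043,  q_8=2·1866+121=3853
a_9=2:  p_9=2·61043+29563=151649,  q_9=2·3853+1866=9572
a_10=1:  p_10=1·151649+61043=212692,  q_10=1·9572+3853=13425
a_11=2:  p_11=2·212692+151649=577033,  q_11=2·13425+9572=36422
a_12=5:  p_12=5·577033+212692=3097857,  q_12=5·36422+13425=195535
a_13=1:  p_13=1·3097857+577033=3674890,  q_13=1·195535+36422=231957
(x₁, y₁) = (3674890, 231957);  3674890² − 251·231957² = 1 ✓
n=2: (3674890,231957)∘(3674890,231957) = (3674890·3674890+251·231957·231957, 3674890·231957+231957·3674890) = (27009633024199,1704832919460)
n=3: (27009633024199,1704832919460)∘(3674890,231957) = (3674890·27009633024199+251·231957·1704832919460, 3674890·1704832919460+231957·27009633024199) = (198514860608593651330,12530146894788486843)
n=4: (198514860608593651330,12530146894788486843)∘(3674890,231957) = (3674890·198514860608593651330+251·231957·12530146894788486843, 3674890·12530146894788486843+231957·198514860608593651330) = (1459040552203802437039183201,92093823044376819996025080)

3674890 231957
27009633024199 1704832919460
198514860608593651330 12530146894788486843
1459040552203802437039183201 92093823044376819996025080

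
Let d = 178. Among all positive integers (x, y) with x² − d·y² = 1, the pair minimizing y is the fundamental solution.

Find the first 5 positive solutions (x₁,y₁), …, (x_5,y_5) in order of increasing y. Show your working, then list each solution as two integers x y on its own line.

√178 = [13; 2,1,12,1,2,26, …], period ℓ=6 (even) → k=5
k=0  a_k=13  p_k/q_k = 13/1
k=1  a_k=2  p_k/q_k = 27/2
k=2  a_k=1  p_k/q_k = 40/3
k=3  a_k=12  p_k/q_k = 507/38
k=4  a_k=1  p_k/q_k = 547/41
k=5  a_k=2  p_k/q_k = 1601/120
→ (1601, 120).  Check: 1601²=2563201, 178·120²=2563200, difference 1.
n=2: (1601,120)∘(1601,120) = (1601·1601+178·120·120, 1601·120+120·1601) = (5126401,384240)
n=3: (5126401,384240)∘(1601,120) = (1601·5126401+178·120·384240, 1601·384240+120·5126401) = (16414734401,1230336360)
n=4: (16414734401,1230336360)∘(1601,120) = (1601·16414734401+178·120·1230336360, 1601·1230336360+120·16414734401) = (52559974425601,3939536640480)
n=5: (52559974425601,3939536640480)∘(1601,120) = (1601·52559974425601+178·120·3939536640480, 1601·3939536640480+120·52559974425601) = (168297021696040001,12614395092480600)

1601 120
5126401 384240
16414734401 1230336360
52559974425601 3939536640480
168297021696040001 12614395092480600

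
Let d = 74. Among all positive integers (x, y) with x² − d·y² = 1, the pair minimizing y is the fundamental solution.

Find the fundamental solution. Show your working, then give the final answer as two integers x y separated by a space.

√74 = [8; 1,1,1,1,16, …], period ℓ=5 (odd) → k=9
a_0=8:  p_0=8·1+0=8,  q_0=8·0+1=1
a_1=1:  p_1=1·8+1=9,  q_1=1·1+0=1
a_2=1:  p_2=1·9+8=17,  q_2=1·1+1=2
…
a_4=1:  p_4=1·26+17=43,  q_4=1·3+2=5
a_5=16:  p_5=16·43+26=714,  q_5=16·5+3=83
a_6=1:  p_6=1·714+43=757,  q_6=1·83+5=88
a_7=1:  p_7=1·757+714=1471,  q_7=1·88+83=171
a_8=1:  p_8=1·1471+757=2228,  q_8=1·171+88=259
a_9=1:  p_9=1·2228+1471=3699,  q_9=1·259+171=430
(x₁, y₁) = (3699, 430);  3699² − 74·430² = 1 ✓

3699 430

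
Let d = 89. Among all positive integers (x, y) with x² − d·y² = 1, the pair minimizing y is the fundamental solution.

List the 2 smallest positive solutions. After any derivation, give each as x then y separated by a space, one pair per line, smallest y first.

d=89: √d = [9; 2,3,3,2,18] (ℓ=5, odd), read p_9/q_9
i=0: a=9 ⇒ p=9, q=1
i=1: a=2 ⇒ p=19, q=2
…
i=3: a=3 ⇒ p=217, q=23
i=4: a=2 ⇒ p=500, q=53
i=5: a=18 ⇒ p=9217, q=977
i=6: a=2 ⇒ p=18934, q=2007
i=7: a=3 ⇒ p=66019, q=6998
i=8: a=3 ⇒ p=216991, q=23001
i=9: a=2 ⇒ p=500001, q=53000
→ (500001, 53000).  Check: 500001²=250001000001, 89·53000²=250001000000, difference 1.
(500001+53000√89)^2 = 500002000001 + 53000106000√89

500001 53000
500002000001 53000106000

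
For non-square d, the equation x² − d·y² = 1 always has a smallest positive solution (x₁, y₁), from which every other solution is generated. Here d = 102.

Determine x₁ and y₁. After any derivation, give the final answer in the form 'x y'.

d=102: √d = [10; 10,20] (ℓ=2, even), read p_1/q_1
i=0: a=10 ⇒ p=10, q=1
i=1: a=10 ⇒ p=101, q=10
fundamental: x₁=101, y₁=10  (since 10201 − 102·100 = 1)

101 10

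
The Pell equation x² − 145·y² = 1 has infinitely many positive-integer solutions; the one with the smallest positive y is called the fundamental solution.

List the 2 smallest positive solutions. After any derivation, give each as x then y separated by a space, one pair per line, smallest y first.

√145 → a₀=12, period (24); ℓ=1 odd so k=1
k=0  a_k=12  p_k/q_k = 12/1
k=1  a_k=24  p_k/q_k = 289/24
(x₁, y₁) = (289, 24);  289² − 145·24² = 1 ✓
k=2:  x_2 = 289·289+145·24·24 = 167041,  y_2 = 289·24+24·289 = 13872

289 24
167041 13872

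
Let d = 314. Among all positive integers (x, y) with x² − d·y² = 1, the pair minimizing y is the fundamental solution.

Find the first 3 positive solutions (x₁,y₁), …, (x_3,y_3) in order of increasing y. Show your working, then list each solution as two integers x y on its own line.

√314 = [17; 1,2,1,1,2,1,34, …], period ℓ=7 (odd) → k=13
i=0: a=17 ⇒ p=17, q=1
…
i=4: a=1 ⇒ p=124, q=7
i=5: a=2 ⇒ p=319, q=18
…
i=9: a=2 ⇒ p=47029, q=2654
i=10: a=1 ⇒ p=62853, q=3547
i=11: a=1 ⇒ p=109882, q=6201
i=12: a=2 ⇒ p=282617, q=15949
i=13: a=1 ⇒ p=392499, q=22150
fundamental: x₁=392499, y₁=22150  (since 154055465001 − 314·490622500 = 1)
n=2: (392499,22150)∘(392499,22150) = (392499·392499+314·22150·22150, 392499·22150+22150·392499) = (308110930001,17387705700)
n=3: (308110930001,17387705700)∘(392499,22150) = (392499·308110930001+314·22150·17387705700, 392499·17387705700+22150·308110930001) = (241866463828532499,13649314199066450)

392499 22150
308110930001 17387705700
241866463828532499 13649314199066450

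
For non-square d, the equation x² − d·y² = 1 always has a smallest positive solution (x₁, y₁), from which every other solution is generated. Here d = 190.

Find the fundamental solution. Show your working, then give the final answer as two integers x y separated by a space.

√190 = [13; 1,3,1,1,1,…,3,1,26, …], period ℓ=14 (even) → k=13
step 0: (13, 1)  from 13·(1,0) + (0,1)
…
step 7: (1213, 88)  from 2·(510,37) + (193,14)
…
step 10: (7085, 514)  from 1·(4149,301) + (2936,213)
…
step 12: (40787, 2959)  from 3·(11234,815) + (7085,514)
step 13: (52021, 3774)  from 1·(40787,2959) + (11234,815)
→ (52021, 3774).  Check: 52021²=2706184441, 190·3774²=2706184440, difference 1.

52021 3774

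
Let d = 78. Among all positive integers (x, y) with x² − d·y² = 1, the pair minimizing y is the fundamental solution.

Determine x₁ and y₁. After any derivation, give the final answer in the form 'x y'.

53 6

√78 = [8; 1,4,1,16, …], period ℓ=4 (even) → k=3
i=0: a=8 ⇒ p=8, q=1
i=1: a=1 ⇒ p=9, q=1
i=2: a=4 ⇒ p=44, q=5
i=3: a=1 ⇒ p=53, q=6
→ (53, 6).  Check: 53²=2809, 78·6²=2808, difference 1.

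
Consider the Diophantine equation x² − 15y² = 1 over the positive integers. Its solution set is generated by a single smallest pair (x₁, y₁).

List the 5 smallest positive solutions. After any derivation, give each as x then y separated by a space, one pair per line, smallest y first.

4 1
31 8
244 63
1921 496
15124 3905

[3; 1,6] for √15; ℓ=2 ⇒ convergent index 1
k=0  a_k=3  p_k/q_k = 3/1
k=1  a_k=1  p_k/q_k = 4/1
→ (4, 1).  Check: 4²=16, 15·1²=15, difference 1.
k=2:  x_2 = 4·4+15·1·1 = 31,  y_2 = 4·1+1·4 = 8
k=3:  x_3 = 4·31+15·1·8 = 244,  y_3 = 4·8+1·31 = 63
k=4:  x_4 = 4·244+15·1·63 = 1921,  y_4 = 4·63+1·244 = 496
k=5:  x_5 = 4·1921+15·1·496 = 15124,  y_5 = 4·496+1·1921 = 3905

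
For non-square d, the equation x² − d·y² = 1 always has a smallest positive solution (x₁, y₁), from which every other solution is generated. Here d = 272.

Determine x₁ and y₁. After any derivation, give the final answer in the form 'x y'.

√272 → a₀=16, period (2,32); ℓ=2 even so k=1
a_0=16:  p_0=16·1+0=16,  q_0=16·0+1=1
a_1=2:  p_1=2·16+1=33,  q_1=2·1+0=2
fundamental: x₁=33, y₁=2  (since 1089 − 272·4 = 1)

33 2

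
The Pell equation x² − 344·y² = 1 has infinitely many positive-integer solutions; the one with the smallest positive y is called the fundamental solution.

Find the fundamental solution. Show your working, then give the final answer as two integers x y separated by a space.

10405 561

√344 = [18; 1,1,4,1,3,1,4,1,1,36, …], period ℓ=10 (even) → k=9
step 0: (18, 1)  from 18·(1,0) + (0,1)
step 1: (19, 1)  from 1·(18,1) + (1,0)
step 2: (37, 2)  from 1·(19,1) + (18,1)
…
step 4: (204, 11)  from 1·(167,9) + (37,2)
step 5: (779, 42)  from 3·(204,11) + (167,9)
step 6: (983, 53)  from 1·(779,42) + (204,11)
step 7: (4711, 254)  from 4·(983,53) + (779,42)
step 8: (5694, 307)  from 1·(4711,254) + (983,53)
step 9: (10405, 561)  from 1·(5694,307) + (4711,254)
(x₁, y₁) = (10405, 561);  10405² − 344·561² = 1 ✓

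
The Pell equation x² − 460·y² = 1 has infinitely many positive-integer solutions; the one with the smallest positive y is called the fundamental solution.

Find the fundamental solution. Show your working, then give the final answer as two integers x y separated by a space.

2535751 118230

√460 → a₀=21, period (2,4,3,1,2,10,2,1,3,4,2,42); ℓ=12 even so k=11
i=0: a=21 ⇒ p=21, q=1
i=1: a=2 ⇒ p=43, q=2
…
i=4: a=1 ⇒ p=815, q=38
…
i=6: a=10 ⇒ p=23335, q=1088
…
i=8: a=1 ⇒ p=72257, q=3369
…
i=10: a=4 ⇒ p=1135029, q=52921
i=11: a=2 ⇒ p=2535751, q=118230
fundamental: x₁=2535751, y₁=118230  (since 6430033134001 − 460·13978332900 = 1)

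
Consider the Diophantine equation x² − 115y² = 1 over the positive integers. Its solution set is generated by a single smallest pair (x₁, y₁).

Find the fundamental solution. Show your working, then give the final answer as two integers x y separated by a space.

1126 105

d=115: √d = [10; 1,2,1,1,1,1,1,2,1,20] (ℓ=10, even), read p_9/q_9
i=0: a=10 ⇒ p=10, q=1
i=1: a=1 ⇒ p=11, q=1
i=2: a=2 ⇒ p=32, q=3
i=3: a=1 ⇒ p=43, q=4
i=4: a=1 ⇒ p=75, q=7
i=5: a=1 ⇒ p=118, q=11
i=6: a=1 ⇒ p=193, q=18
i=7: a=1 ⇒ p=311, q=29
i=8: a=2 ⇒ p=815, q=76
i=9: a=1 ⇒ p=1126, q=105
fundamental: x₁=1126, y₁=105  (since 1267876 − 115·11025 = 1)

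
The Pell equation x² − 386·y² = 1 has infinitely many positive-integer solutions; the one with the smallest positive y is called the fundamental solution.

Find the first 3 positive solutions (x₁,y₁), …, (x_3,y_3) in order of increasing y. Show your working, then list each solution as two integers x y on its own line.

111555 5678
24889036049 1266818580
5552992832780835 282639893378122

√386 → a₀=19, period (1,1,1,4,1,18,1,4,1,1,1,38); ℓ=12 even so k=11
step 0: (19, 1)  from 19·(1,0) + (0,1)
…
step 4: (275, 14)  from 4·(59,3) + (39,2)
step 5: (334, 17)  from 1·(275,14) + (59,3)
step 6: (6287, 320)  from 18·(334,17) + (275,14)
step 7: (6621, 337)  from 1·(6287,320) + (334,17)
…
step 9: (39392, 2005)  from 1·(32771,1668) + (6621,337)
step 10: (72163, 3673)  from 1·(39392,2005) + (32771,1668)
step 11: (111555, 5678)  from 1·(72163,3673) + (39392,2005)
→ (111555, 5678).  Check: 111555²=12444518025, 386·5678²=12444518024, difference 1.
n=2: (111555,5678)∘(111555,5678) = (111555·111555+386·5678·5678, 111555·5678+5678·111555) = (24889036049,1266818580)
n=3: (24889036049,1266818580)∘(111555,5678) = (111555·24889036049+386·5678·1266818580, 111555·1266818580+5678·24889036049) = (5552992832780835,282639893378122)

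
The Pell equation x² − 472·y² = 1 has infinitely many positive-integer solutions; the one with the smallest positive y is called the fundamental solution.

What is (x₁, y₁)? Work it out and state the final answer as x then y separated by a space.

√472 = [21; 1,2,1,1,1,…,2,1,42, …], period ℓ=14 (even) → k=13
i=0: a=21 ⇒ p=21, q=1
i=1: a=1 ⇒ p=22, q=1
…
i=3: a=1 ⇒ p=87, q=4
i=4: a=1 ⇒ p=152, q=7
i=5: a=1 ⇒ p=239, q=11
i=6: a=4 ⇒ p=1108, q=51
…
i=8: a=4 ⇒ p=24224, q=1115
i=9: a=1 ⇒ p=30003, q=1381
i=10: a=1 ⇒ p=54227, q=2496
…
i=12: a=2 ⇒ p=222687, q=10250
i=13: a=1 ⇒ p=306917, q=14127
→ (306917, 14127).  Check: 306917²=94198044889, 472·14127²=94198044888, difference 1.

306917 14127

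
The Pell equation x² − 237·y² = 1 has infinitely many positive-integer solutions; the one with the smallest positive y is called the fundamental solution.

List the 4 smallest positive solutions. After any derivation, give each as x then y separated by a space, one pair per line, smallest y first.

228151 14820
104105757601 6762395640
47503665404623351 3085694655308460
21676017531356338550401 1408008642599798519280

d=237: √d = [15; 2,1,1,7,10,7,1,1,2,30] (ℓ=10, even), read p_9/q_9
i=0: a=15 ⇒ p=15, q=1
…
i=2: a=1 ⇒ p=46, q=3
i=3: a=1 ⇒ p=77, q=5
…
i=5: a=10 ⇒ p=5927, q=385
i=6: a=7 ⇒ p=42074, q=2733
i=7: a=1 ⇒ p=48001, q=3118
i=8: a=1 ⇒ p=90075, q=5851
i=9: a=2 ⇒ p=228151, q=14820
→ (228151, 14820).  Check: 228151²=52052878801, 237·14820²=52052878800, difference 1.
k=2:  x_2 = 228151·228151+237·14820·14820 = 104105757601,  y_2 = 228151·14820+14820·228151 = 6762395640
k=3:  x_3 = 228151·104105757601+237·14820·6762395640 = 47503665404623351,  y_3 = 228151·6762395640+14820·104105757601 = 3085694655308460
k=4:  x_4 = 228151·47503665404623351+237·14820·3085694655308460 = 21676017531356338550401,  y_4 = 228151·3085694655308460+14820·47503665404623351 = 1408008642599798519280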